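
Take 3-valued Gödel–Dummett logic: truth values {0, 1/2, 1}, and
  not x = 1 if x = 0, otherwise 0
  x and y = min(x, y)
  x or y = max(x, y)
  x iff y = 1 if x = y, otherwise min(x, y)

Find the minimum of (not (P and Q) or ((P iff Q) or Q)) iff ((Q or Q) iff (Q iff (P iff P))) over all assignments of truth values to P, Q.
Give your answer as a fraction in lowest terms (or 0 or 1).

1/2

Take P = 1, Q = 1/2:
P and Q = 1 and 1/2 = 1/2
not (P and Q) = not 1/2 = 0
P iff Q = 1 iff 1/2 = 1/2
(P iff Q) or Q = 1/2 or 1/2 = 1/2
not (P and Q) or ((P iff Q) or Q) = 0 or 1/2 = 1/2
Q or Q = 1/2 or 1/2 = 1/2
P iff P = 1 iff 1 = 1
Q iff (P iff P) = 1/2 iff 1 = 1/2
(Q or Q) iff (Q iff (P iff P)) = 1/2 iff 1/2 = 1
(not (P and Q) or ((P iff Q) or Q)) iff ((Q or Q) iff (Q iff (P iff P))) = 1/2 iff 1 = 1/2
No assignment yields a value below 1/2, so this is the minimum.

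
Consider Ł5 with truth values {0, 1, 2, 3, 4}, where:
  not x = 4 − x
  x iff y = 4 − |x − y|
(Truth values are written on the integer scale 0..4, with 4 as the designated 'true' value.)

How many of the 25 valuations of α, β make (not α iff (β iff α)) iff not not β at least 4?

value 4: 7 assignments (counts)
value 2: 11 assignments
value 0: 7 assignments
So 7 of the 25 assignments meet the threshold.

7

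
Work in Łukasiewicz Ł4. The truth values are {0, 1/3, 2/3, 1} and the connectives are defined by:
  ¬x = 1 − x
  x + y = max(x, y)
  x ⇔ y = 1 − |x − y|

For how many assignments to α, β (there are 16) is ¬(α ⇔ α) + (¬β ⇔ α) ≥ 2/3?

α = 0, β = 0 ↦ 0  <
α = 0, β = 1/3 ↦ 1/3  <
α = 0, β = 2/3 ↦ 2/3  ≥
α = 0, β = 1 ↦ 1  ≥
α = 1/3, β = 0 ↦ 1/3  <
α = 1/3, β = 1/3 ↦ 2/3  ≥
α = 1/3, β = 2/3 ↦ 1  ≥
α = 1/3, β = 1 ↦ 2/3  ≥
α = 2/3, β = 0 ↦ 2/3  ≥
α = 2/3, β = 1/3 ↦ 1  ≥
α = 2/3, β = 2/3 ↦ 2/3  ≥
α = 2/3, β = 1 ↦ 1/3  <
α = 1, β = 0 ↦ 1  ≥
α = 1, β = 1/3 ↦ 2/3  ≥
α = 1, β = 2/3 ↦ 1/3  <
α = 1, β = 1 ↦ 0  <
So 10 of the 16 assignments meet the threshold.

10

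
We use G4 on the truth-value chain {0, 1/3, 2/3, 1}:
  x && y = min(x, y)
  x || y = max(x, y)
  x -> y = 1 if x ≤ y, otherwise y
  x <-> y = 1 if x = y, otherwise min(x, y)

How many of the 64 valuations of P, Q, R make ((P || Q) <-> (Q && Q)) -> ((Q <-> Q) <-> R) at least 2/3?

value 1: 30 assignments (counts)
value 2/3: 10 assignments (counts)
value 1/3: 11 assignments
value 0: 13 assignments
So 40 of the 64 assignments meet the threshold.

40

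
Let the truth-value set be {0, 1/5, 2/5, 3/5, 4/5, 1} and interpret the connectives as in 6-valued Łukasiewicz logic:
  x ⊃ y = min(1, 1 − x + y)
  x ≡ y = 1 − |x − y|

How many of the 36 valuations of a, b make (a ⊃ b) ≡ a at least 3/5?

16

value 1: 3 assignments (counts)
value 4/5: 7 assignments (counts)
value 3/5: 6 assignments (counts)
value 2/5: 7 assignments
value 1/5: 6 assignments
value 0: 7 assignments
So 16 of the 36 assignments meet the threshold.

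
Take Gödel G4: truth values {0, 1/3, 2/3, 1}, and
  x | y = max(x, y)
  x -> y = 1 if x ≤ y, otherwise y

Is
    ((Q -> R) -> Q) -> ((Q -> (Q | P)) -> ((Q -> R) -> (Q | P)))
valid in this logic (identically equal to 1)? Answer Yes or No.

At P = 1/3, Q = 0, R = 0, for instance:
Q -> R = 0 -> 0 = 1
(Q -> R) -> Q = 1 -> 0 = 0
Q | P = 0 | 1/3 = 1/3
Q -> (Q | P) = 0 -> 1/3 = 1
(Q -> R) -> (Q | P) = 1 -> 1/3 = 1/3
(Q -> (Q | P)) -> ((Q -> R) -> (Q | P)) = 1 -> 1/3 = 1/3
((Q -> R) -> Q) -> ((Q -> (Q | P)) -> ((Q -> R) -> (Q | P))) = 0 -> 1/3 = 1
and checking the remaining 63 assignments likewise gives ≥ 1 in every case.

Yes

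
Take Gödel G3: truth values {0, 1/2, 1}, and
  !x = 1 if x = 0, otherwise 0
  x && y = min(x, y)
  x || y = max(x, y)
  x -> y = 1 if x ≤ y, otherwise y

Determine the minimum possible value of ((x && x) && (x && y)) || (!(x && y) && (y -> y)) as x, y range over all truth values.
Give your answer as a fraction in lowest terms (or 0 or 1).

Take x = 1/2, y = 1/2:
x && x = 1/2 && 1/2 = 1/2
x && y = 1/2 && 1/2 = 1/2
(x && x) && (x && y) = 1/2 && 1/2 = 1/2
x && y = 1/2 && 1/2 = 1/2
!(x && y) = !1/2 = 0
y -> y = 1/2 -> 1/2 = 1
!(x && y) && (y -> y) = 0 && 1 = 0
((x && x) && (x && y)) || (!(x && y) && (y -> y)) = 1/2 || 0 = 1/2
No assignment yields a value below 1/2, so this is the minimum.

1/2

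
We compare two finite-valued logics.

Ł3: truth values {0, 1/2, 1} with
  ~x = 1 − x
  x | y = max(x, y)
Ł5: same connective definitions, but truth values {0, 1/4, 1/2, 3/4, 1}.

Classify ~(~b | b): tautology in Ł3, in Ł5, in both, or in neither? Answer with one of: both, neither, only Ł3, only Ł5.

neither

In Ł3: at b = 0 the value is 0 — not a tautology.
In Ł5: at b = 0 the value is 0 — not a tautology.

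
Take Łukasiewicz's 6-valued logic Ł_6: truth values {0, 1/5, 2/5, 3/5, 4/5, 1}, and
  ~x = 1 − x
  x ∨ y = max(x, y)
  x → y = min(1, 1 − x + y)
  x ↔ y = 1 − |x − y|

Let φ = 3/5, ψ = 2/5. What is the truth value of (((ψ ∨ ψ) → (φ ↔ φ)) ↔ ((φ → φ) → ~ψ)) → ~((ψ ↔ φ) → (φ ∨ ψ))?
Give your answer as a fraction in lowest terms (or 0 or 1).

ψ ∨ ψ = 2/5 ∨ 2/5 = 2/5
φ ↔ φ = 3/5 ↔ 3/5 = 1
(ψ ∨ ψ) → (φ ↔ φ) = 2/5 → 1 = 1
φ → φ = 3/5 → 3/5 = 1
~ψ = ~2/5 = 3/5
(φ → φ) → ~ψ = 1 → 3/5 = 3/5
((ψ ∨ ψ) → (φ ↔ φ)) ↔ ((φ → φ) → ~ψ) = 1 ↔ 3/5 = 3/5
ψ ↔ φ = 2/5 ↔ 3/5 = 4/5
φ ∨ ψ = 3/5 ∨ 2/5 = 3/5
(ψ ↔ φ) → (φ ∨ ψ) = 4/5 → 3/5 = 4/5
~((ψ ↔ φ) → (φ ∨ ψ)) = ~4/5 = 1/5
(((ψ ∨ ψ) → (φ ↔ φ)) ↔ ((φ → φ) → ~ψ)) → ~((ψ ↔ φ) → (φ ∨ ψ)) = 3/5 → 1/5 = 3/5

3/5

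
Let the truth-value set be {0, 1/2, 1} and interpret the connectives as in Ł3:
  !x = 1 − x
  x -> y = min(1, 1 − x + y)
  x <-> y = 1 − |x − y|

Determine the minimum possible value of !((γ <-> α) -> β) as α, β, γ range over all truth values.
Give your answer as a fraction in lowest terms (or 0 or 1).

0

Take α = 0, β = 0, γ = 1:
γ <-> α = 1 <-> 0 = 0
(γ <-> α) -> β = 0 -> 0 = 1
!((γ <-> α) -> β) = !1 = 0
No assignment yields a value below 0, so this is the minimum.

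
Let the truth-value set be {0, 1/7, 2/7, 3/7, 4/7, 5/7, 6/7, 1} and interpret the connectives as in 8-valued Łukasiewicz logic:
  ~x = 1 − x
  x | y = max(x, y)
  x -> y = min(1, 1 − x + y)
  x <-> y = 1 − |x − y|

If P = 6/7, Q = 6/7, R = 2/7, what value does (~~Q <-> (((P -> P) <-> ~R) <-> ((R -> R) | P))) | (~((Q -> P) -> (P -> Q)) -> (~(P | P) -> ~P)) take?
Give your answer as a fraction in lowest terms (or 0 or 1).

1

~Q = ~6/7 = 1/7
~~Q = ~1/7 = 6/7
P -> P = 6/7 -> 6/7 = 1
~R = ~2/7 = 5/7
(P -> P) <-> ~R = 1 <-> 5/7 = 5/7
R -> R = 2/7 -> 2/7 = 1
(R -> R) | P = 1 | 6/7 = 1
((P -> P) <-> ~R) <-> ((R -> R) | P) = 5/7 <-> 1 = 5/7
~~Q <-> (((P -> P) <-> ~R) <-> ((R -> R) | P)) = 6/7 <-> 5/7 = 6/7
Q -> P = 6/7 -> 6/7 = 1
P -> Q = 6/7 -> 6/7 = 1
(Q -> P) -> (P -> Q) = 1 -> 1 = 1
~((Q -> P) -> (P -> Q)) = ~1 = 0
P | P = 6/7 | 6/7 = 6/7
~(P | P) = ~6/7 = 1/7
~P = ~6/7 = 1/7
~(P | P) -> ~P = 1/7 -> 1/7 = 1
~((Q -> P) -> (P -> Q)) -> (~(P | P) -> ~P) = 0 -> 1 = 1
(~~Q <-> (((P -> P) <-> ~R) <-> ((R -> R) | P))) | (~((Q -> P) -> (P -> Q)) -> (~(P | P) -> ~P)) = 6/7 | 1 = 1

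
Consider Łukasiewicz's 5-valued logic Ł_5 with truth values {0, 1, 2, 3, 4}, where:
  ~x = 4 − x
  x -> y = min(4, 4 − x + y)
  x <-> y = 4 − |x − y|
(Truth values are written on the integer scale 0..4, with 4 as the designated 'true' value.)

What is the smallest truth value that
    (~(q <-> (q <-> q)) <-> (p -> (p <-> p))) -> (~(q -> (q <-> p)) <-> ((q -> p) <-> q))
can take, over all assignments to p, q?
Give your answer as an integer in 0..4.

Take p = 0, q = 2:
q <-> q = 2 <-> 2 = 4
q <-> (q <-> q) = 2 <-> 4 = 2
~(q <-> (q <-> q)) = ~2 = 2
p <-> p = 0 <-> 0 = 4
p -> (p <-> p) = 0 -> 4 = 4
~(q <-> (q <-> q)) <-> (p -> (p <-> p)) = 2 <-> 4 = 2
q <-> p = 2 <-> 0 = 2
q -> (q <-> p) = 2 -> 2 = 4
~(q -> (q <-> p)) = ~4 = 0
q -> p = 2 -> 0 = 2
(q -> p) <-> q = 2 <-> 2 = 4
~(q -> (q <-> p)) <-> ((q -> p) <-> q) = 0 <-> 4 = 0
(~(q <-> (q <-> q)) <-> (p -> (p <-> p))) -> (~(q -> (q <-> p)) <-> ((q -> p) <-> q)) = 2 -> 0 = 2
No assignment yields a value below 2, so this is the minimum.

2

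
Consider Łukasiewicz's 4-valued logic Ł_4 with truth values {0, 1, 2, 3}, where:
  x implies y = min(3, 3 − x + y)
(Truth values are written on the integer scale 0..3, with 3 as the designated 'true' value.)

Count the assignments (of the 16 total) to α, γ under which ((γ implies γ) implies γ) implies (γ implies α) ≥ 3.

12

α = 0, γ = 0 ↦ 3  ≥
α = 0, γ = 1 ↦ 3  ≥
α = 0, γ = 2 ↦ 2  <
α = 0, γ = 3 ↦ 0  <
α = 1, γ = 0 ↦ 3  ≥
α = 1, γ = 1 ↦ 3  ≥
α = 1, γ = 2 ↦ 3  ≥
α = 1, γ = 3 ↦ 1  <
α = 2, γ = 0 ↦ 3  ≥
α = 2, γ = 1 ↦ 3  ≥
α = 2, γ = 2 ↦ 3  ≥
α = 2, γ = 3 ↦ 2  <
α = 3, γ = 0 ↦ 3  ≥
α = 3, γ = 1 ↦ 3  ≥
α = 3, γ = 2 ↦ 3  ≥
α = 3, γ = 3 ↦ 3  ≥
So 12 of the 16 assignments meet the threshold.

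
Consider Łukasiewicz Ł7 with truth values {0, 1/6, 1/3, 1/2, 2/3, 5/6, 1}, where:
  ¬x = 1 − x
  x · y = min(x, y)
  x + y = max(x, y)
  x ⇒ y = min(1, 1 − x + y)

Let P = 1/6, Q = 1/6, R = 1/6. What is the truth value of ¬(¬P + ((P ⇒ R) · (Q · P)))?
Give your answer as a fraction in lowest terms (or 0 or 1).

1/6

¬P = ¬1/6 = 5/6
P ⇒ R = 1/6 ⇒ 1/6 = 1
Q · P = 1/6 · 1/6 = 1/6
(P ⇒ R) · (Q · P) = 1 · 1/6 = 1/6
¬P + ((P ⇒ R) · (Q · P)) = 5/6 + 1/6 = 5/6
¬(¬P + ((P ⇒ R) · (Q · P))) = ¬5/6 = 1/6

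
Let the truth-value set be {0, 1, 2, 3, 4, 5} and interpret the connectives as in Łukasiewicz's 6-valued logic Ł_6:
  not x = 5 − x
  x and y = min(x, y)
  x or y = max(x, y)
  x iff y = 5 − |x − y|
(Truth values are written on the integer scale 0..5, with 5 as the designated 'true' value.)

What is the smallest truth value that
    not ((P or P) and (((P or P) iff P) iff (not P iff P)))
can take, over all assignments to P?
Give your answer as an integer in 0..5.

Take P = 3:
P or P = 3 or 3 = 3
P or P = 3 or 3 = 3
(P or P) iff P = 3 iff 3 = 5
not P = not 3 = 2
not P iff P = 2 iff 3 = 4
((P or P) iff P) iff (not P iff P) = 5 iff 4 = 4
(P or P) and (((P or P) iff P) iff (not P iff P)) = 3 and 4 = 3
not ((P or P) and (((P or P) iff P) iff (not P iff P))) = not 3 = 2
No assignment yields a value below 2, so this is the minimum.

2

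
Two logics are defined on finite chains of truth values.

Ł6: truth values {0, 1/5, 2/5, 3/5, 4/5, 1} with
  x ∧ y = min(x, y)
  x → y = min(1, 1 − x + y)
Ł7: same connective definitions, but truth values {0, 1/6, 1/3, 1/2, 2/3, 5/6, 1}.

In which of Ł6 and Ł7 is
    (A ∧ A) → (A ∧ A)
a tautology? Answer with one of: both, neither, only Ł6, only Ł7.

In Ł6: every assignment gives 1 — tautology.
In Ł7: every assignment gives 1 — tautology.

both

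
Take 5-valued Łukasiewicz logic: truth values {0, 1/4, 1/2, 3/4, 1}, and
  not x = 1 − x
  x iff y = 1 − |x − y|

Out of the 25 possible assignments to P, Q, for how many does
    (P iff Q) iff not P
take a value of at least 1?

value 1: 7 assignments (counts)
value 3/4: 7 assignments
value 1/2: 6 assignments
value 1/4: 3 assignments
value 0: 2 assignments
So 7 of the 25 assignments meet the threshold.

7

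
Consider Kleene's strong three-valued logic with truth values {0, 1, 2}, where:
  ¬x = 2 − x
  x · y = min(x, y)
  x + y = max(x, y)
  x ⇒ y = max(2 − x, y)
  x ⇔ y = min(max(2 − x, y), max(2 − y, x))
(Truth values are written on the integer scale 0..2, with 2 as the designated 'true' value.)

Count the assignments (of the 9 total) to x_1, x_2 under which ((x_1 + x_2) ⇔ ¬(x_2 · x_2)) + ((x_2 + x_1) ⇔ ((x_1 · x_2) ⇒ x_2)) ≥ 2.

4

x_1 = 0, x_2 = 0 ↦ 0  <
x_1 = 0, x_2 = 1 ↦ 1  <
x_1 = 0, x_2 = 2 ↦ 2  ≥
x_1 = 1, x_2 = 0 ↦ 1  <
x_1 = 1, x_2 = 1 ↦ 1  <
x_1 = 1, x_2 = 2 ↦ 2  ≥
x_1 = 2, x_2 = 0 ↦ 2  ≥
x_1 = 2, x_2 = 1 ↦ 1  <
x_1 = 2, x_2 = 2 ↦ 2  ≥
So 4 of the 9 assignments meet the threshold.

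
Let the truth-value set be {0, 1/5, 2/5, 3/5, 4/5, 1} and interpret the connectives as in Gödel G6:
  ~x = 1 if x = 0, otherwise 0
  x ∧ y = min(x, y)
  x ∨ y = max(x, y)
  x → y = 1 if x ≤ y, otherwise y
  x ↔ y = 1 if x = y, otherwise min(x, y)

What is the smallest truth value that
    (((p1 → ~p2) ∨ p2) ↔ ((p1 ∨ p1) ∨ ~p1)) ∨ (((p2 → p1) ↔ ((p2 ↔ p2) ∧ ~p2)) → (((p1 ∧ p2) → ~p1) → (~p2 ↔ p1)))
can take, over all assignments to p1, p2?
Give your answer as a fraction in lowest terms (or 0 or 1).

Take p1 = 1/5, p2 = 0:
~p2 = ~0 = 1
p1 → ~p2 = 1/5 → 1 = 1
(p1 → ~p2) ∨ p2 = 1 ∨ 0 = 1
p1 ∨ p1 = 1/5 ∨ 1/5 = 1/5
~p1 = ~1/5 = 0
(p1 ∨ p1) ∨ ~p1 = 1/5 ∨ 0 = 1/5
((p1 → ~p2) ∨ p2) ↔ ((p1 ∨ p1) ∨ ~p1) = 1 ↔ 1/5 = 1/5
p2 → p1 = 0 → 1/5 = 1
p2 ↔ p2 = 0 ↔ 0 = 1
~p2 = ~0 = 1
(p2 ↔ p2) ∧ ~p2 = 1 ∧ 1 = 1
(p2 → p1) ↔ ((p2 ↔ p2) ∧ ~p2) = 1 ↔ 1 = 1
p1 ∧ p2 = 1/5 ∧ 0 = 0
~p1 = ~1/5 = 0
(p1 ∧ p2) → ~p1 = 0 → 0 = 1
~p2 = ~0 = 1
~p2 ↔ p1 = 1 ↔ 1/5 = 1/5
((p1 ∧ p2) → ~p1) → (~p2 ↔ p1) = 1 → 1/5 = 1/5
((p2 → p1) ↔ ((p2 ↔ p2) ∧ ~p2)) → (((p1 ∧ p2) → ~p1) → (~p2 ↔ p1)) = 1 → 1/5 = 1/5
(((p1 → ~p2) ∨ p2) ↔ ((p1 ∨ p1) ∨ ~p1)) ∨ (((p2 → p1) ↔ ((p2 ↔ p2) ∧ ~p2)) → (((p1 ∧ p2) → ~p1) → (~p2 ↔ p1))) = 1/5 ∨ 1/5 = 1/5
No assignment yields a value below 1/5, so this is the minimum.

1/5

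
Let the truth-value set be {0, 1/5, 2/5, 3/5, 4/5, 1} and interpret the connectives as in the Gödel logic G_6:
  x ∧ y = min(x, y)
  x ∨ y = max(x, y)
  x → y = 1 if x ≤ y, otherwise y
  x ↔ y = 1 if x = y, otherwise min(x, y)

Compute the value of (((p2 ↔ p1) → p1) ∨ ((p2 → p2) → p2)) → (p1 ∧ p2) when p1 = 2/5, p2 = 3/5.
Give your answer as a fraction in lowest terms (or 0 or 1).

2/5

p2 ↔ p1 = 3/5 ↔ 2/5 = 2/5
(p2 ↔ p1) → p1 = 2/5 → 2/5 = 1
p2 → p2 = 3/5 → 3/5 = 1
(p2 → p2) → p2 = 1 → 3/5 = 3/5
((p2 ↔ p1) → p1) ∨ ((p2 → p2) → p2) = 1 ∨ 3/5 = 1
p1 ∧ p2 = 2/5 ∧ 3/5 = 2/5
(((p2 ↔ p1) → p1) ∨ ((p2 → p2) → p2)) → (p1 ∧ p2) = 1 → 2/5 = 2/5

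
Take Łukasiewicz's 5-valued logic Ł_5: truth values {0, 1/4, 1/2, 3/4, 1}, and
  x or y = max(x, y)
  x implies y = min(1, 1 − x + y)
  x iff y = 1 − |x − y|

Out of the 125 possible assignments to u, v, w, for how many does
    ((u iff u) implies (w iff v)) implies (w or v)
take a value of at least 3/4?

value 1: 85 assignments (counts)
value 3/4: 15 assignments (counts)
value 1/2: 15 assignments
value 1/4: 5 assignments
value 0: 5 assignments
So 100 of the 125 assignments meet the threshold.

100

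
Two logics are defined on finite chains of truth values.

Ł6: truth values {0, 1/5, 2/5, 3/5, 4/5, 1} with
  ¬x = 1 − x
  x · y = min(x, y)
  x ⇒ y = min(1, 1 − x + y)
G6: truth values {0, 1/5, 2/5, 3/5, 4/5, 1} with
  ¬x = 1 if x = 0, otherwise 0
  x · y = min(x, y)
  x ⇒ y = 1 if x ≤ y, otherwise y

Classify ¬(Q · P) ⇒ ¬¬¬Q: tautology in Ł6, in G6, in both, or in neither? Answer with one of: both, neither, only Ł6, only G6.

neither

In Ł6: at P = 0, Q = 1/5 the value is 4/5 — not a tautology.
In G6: at P = 0, Q = 1/5 the value is 0 — not a tautology.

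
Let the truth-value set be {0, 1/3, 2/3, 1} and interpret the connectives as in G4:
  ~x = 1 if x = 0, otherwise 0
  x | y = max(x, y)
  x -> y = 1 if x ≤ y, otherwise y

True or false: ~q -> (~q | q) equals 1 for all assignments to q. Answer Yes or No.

q = 0 ↦ 1
q = 1/3 ↦ 1
q = 2/3 ↦ 1
q = 1 ↦ 1
Every assignment gives a value ≥ 1.

Yes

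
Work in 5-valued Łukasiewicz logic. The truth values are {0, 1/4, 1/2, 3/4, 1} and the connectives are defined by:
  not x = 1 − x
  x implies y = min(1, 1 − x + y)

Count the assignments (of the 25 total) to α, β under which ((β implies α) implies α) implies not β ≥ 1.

value 1: 12 assignments (counts)
value 3/4: 2 assignments
value 1/2: 5 assignments
value 1/4: 1 assignment
value 0: 5 assignments
So 12 of the 25 assignments meet the threshold.

12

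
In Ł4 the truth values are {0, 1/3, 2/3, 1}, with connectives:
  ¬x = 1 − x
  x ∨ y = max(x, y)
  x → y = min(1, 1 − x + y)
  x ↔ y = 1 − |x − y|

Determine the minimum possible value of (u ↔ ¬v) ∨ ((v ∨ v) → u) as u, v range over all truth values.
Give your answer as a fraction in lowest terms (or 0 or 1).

2/3

Take u = 0, v = 1/3:
¬v = ¬1/3 = 2/3
u ↔ ¬v = 0 ↔ 2/3 = 1/3
v ∨ v = 1/3 ∨ 1/3 = 1/3
(v ∨ v) → u = 1/3 → 0 = 2/3
(u ↔ ¬v) ∨ ((v ∨ v) → u) = 1/3 ∨ 2/3 = 2/3
No assignment yields a value below 2/3, so this is the minimum.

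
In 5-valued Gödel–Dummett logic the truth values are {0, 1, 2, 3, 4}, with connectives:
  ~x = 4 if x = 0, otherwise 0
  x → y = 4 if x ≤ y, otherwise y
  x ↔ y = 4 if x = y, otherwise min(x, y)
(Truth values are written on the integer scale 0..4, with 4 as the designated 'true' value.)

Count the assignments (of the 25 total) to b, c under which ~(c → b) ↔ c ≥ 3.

7

value 4: 6 assignments (counts)
value 3: 1 assignment (counts)
value 2: 1 assignment
value 1: 1 assignment
value 0: 16 assignments
So 7 of the 25 assignments meet the threshold.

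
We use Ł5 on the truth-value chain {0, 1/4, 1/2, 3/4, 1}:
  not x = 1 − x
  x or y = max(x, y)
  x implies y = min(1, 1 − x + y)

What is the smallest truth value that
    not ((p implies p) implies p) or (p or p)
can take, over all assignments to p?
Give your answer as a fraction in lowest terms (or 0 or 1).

1/2

Take p = 1/2:
p implies p = 1/2 implies 1/2 = 1
(p implies p) implies p = 1 implies 1/2 = 1/2
not ((p implies p) implies p) = not 1/2 = 1/2
p or p = 1/2 or 1/2 = 1/2
not ((p implies p) implies p) or (p or p) = 1/2 or 1/2 = 1/2
No assignment yields a value below 1/2, so this is the minimum.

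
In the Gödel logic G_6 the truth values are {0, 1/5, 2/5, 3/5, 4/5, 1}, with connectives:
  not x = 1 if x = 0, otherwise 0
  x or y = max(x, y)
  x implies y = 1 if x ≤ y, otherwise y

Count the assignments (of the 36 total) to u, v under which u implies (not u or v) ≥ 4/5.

value 1: 21 assignments (counts)
value 4/5: 1 assignment (counts)
value 3/5: 2 assignments
value 2/5: 3 assignments
value 1/5: 4 assignments
value 0: 5 assignments
So 22 of the 36 assignments meet the threshold.

22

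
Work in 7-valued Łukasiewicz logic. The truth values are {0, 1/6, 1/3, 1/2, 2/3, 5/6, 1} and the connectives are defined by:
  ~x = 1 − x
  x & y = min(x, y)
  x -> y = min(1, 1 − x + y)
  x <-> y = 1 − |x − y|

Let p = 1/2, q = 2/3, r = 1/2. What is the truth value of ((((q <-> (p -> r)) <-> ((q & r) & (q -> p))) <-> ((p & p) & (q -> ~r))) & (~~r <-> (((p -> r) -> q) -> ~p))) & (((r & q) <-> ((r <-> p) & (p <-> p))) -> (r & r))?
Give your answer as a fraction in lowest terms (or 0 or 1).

p -> r = 1/2 -> 1/2 = 1
q <-> (p -> r) = 2/3 <-> 1 = 2/3
q & r = 2/3 & 1/2 = 1/2
q -> p = 2/3 -> 1/2 = 5/6
(q & r) & (q -> p) = 1/2 & 5/6 = 1/2
(q <-> (p -> r)) <-> ((q & r) & (q -> p)) = 2/3 <-> 1/2 = 5/6
p & p = 1/2 & 1/2 = 1/2
~r = ~1/2 = 1/2
q -> ~r = 2/3 -> 1/2 = 5/6
(p & p) & (q -> ~r) = 1/2 & 5/6 = 1/2
((q <-> (p -> r)) <-> ((q & r) & (q -> p))) <-> ((p & p) & (q -> ~r)) = 5/6 <-> 1/2 = 2/3
~r = ~1/2 = 1/2
~~r = ~1/2 = 1/2
p -> r = 1/2 -> 1/2 = 1
(p -> r) -> q = 1 -> 2/3 = 2/3
~p = ~1/2 = 1/2
((p -> r) -> q) -> ~p = 2/3 -> 1/2 = 5/6
~~r <-> (((p -> r) -> q) -> ~p) = 1/2 <-> 5/6 = 2/3
(((q <-> (p -> r)) <-> ((q & r) & (q -> p))) <-> ((p & p) & (q -> ~r))) & (~~r <-> (((p -> r) -> q) -> ~p)) = 2/3 & 2/3 = 2/3
r & q = 1/2 & 2/3 = 1/2
r <-> p = 1/2 <-> 1/2 = 1
p <-> p = 1/2 <-> 1/2 = 1
(r <-> p) & (p <-> p) = 1 & 1 = 1
(r & q) <-> ((r <-> p) & (p <-> p)) = 1/2 <-> 1 = 1/2
r & r = 1/2 & 1/2 = 1/2
((r & q) <-> ((r <-> p) & (p <-> p))) -> (r & r) = 1/2 -> 1/2 = 1
((((q <-> (p -> r)) <-> ((q & r) & (q -> p))) <-> ((p & p) & (q -> ~r))) & (~~r <-> (((p -> r) -> q) -> ~p))) & (((r & q) <-> ((r <-> p) & (p <-> p))) -> (r & r)) = 2/3 & 1 = 2/3

2/3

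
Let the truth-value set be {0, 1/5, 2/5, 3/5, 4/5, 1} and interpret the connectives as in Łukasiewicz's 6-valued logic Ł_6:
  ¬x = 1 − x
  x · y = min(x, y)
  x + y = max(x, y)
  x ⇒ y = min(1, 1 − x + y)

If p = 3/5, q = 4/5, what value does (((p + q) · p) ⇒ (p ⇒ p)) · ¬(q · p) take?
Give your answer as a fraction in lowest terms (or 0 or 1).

2/5

p + q = 3/5 + 4/5 = 4/5
(p + q) · p = 4/5 · 3/5 = 3/5
p ⇒ p = 3/5 ⇒ 3/5 = 1
((p + q) · p) ⇒ (p ⇒ p) = 3/5 ⇒ 1 = 1
q · p = 4/5 · 3/5 = 3/5
¬(q · p) = ¬3/5 = 2/5
(((p + q) · p) ⇒ (p ⇒ p)) · ¬(q · p) = 1 · 2/5 = 2/5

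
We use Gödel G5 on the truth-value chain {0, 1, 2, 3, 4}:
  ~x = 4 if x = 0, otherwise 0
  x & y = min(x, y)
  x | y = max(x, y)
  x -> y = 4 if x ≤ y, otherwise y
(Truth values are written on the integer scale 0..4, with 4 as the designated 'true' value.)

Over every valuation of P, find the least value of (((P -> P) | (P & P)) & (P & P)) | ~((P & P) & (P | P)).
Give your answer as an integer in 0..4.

Take P = 1:
P -> P = 1 -> 1 = 4
P & P = 1 & 1 = 1
(P -> P) | (P & P) = 4 | 1 = 4
P & P = 1 & 1 = 1
((P -> P) | (P & P)) & (P & P) = 4 & 1 = 1
P & P = 1 & 1 = 1
P | P = 1 | 1 = 1
(P & P) & (P | P) = 1 & 1 = 1
~((P & P) & (P | P)) = ~1 = 0
(((P -> P) | (P & P)) & (P & P)) | ~((P & P) & (P | P)) = 1 | 0 = 1
No assignment yields a value below 1, so this is the minimum.

1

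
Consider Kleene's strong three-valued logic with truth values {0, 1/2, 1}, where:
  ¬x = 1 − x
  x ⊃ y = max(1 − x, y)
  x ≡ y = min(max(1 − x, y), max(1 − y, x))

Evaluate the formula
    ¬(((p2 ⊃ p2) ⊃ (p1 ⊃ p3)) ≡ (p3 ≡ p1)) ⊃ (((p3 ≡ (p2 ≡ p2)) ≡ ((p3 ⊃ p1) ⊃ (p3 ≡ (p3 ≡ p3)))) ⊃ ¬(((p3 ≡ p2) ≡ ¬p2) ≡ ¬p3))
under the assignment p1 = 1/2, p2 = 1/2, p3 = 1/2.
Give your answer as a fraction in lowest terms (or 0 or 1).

1/2

p2 ⊃ p2 = 1/2 ⊃ 1/2 = 1/2
p1 ⊃ p3 = 1/2 ⊃ 1/2 = 1/2
(p2 ⊃ p2) ⊃ (p1 ⊃ p3) = 1/2 ⊃ 1/2 = 1/2
p3 ≡ p1 = 1/2 ≡ 1/2 = 1/2
((p2 ⊃ p2) ⊃ (p1 ⊃ p3)) ≡ (p3 ≡ p1) = 1/2 ≡ 1/2 = 1/2
¬(((p2 ⊃ p2) ⊃ (p1 ⊃ p3)) ≡ (p3 ≡ p1)) = ¬1/2 = 1/2
p2 ≡ p2 = 1/2 ≡ 1/2 = 1/2
p3 ≡ (p2 ≡ p2) = 1/2 ≡ 1/2 = 1/2
p3 ⊃ p1 = 1/2 ⊃ 1/2 = 1/2
p3 ≡ p3 = 1/2 ≡ 1/2 = 1/2
p3 ≡ (p3 ≡ p3) = 1/2 ≡ 1/2 = 1/2
(p3 ⊃ p1) ⊃ (p3 ≡ (p3 ≡ p3)) = 1/2 ⊃ 1/2 = 1/2
(p3 ≡ (p2 ≡ p2)) ≡ ((p3 ⊃ p1) ⊃ (p3 ≡ (p3 ≡ p3))) = 1/2 ≡ 1/2 = 1/2
p3 ≡ p2 = 1/2 ≡ 1/2 = 1/2
¬p2 = ¬1/2 = 1/2
(p3 ≡ p2) ≡ ¬p2 = 1/2 ≡ 1/2 = 1/2
¬p3 = ¬1/2 = 1/2
((p3 ≡ p2) ≡ ¬p2) ≡ ¬p3 = 1/2 ≡ 1/2 = 1/2
¬(((p3 ≡ p2) ≡ ¬p2) ≡ ¬p3) = ¬1/2 = 1/2
((p3 ≡ (p2 ≡ p2)) ≡ ((p3 ⊃ p1) ⊃ (p3 ≡ (p3 ≡ p3)))) ⊃ ¬(((p3 ≡ p2) ≡ ¬p2) ≡ ¬p3) = 1/2 ⊃ 1/2 = 1/2
¬(((p2 ⊃ p2) ⊃ (p1 ⊃ p3)) ≡ (p3 ≡ p1)) ⊃ (((p3 ≡ (p2 ≡ p2)) ≡ ((p3 ⊃ p1) ⊃ (p3 ≡ (p3 ≡ p3)))) ⊃ ¬(((p3 ≡ p2) ≡ ¬p2) ≡ ¬p3)) = 1/2 ⊃ 1/2 = 1/2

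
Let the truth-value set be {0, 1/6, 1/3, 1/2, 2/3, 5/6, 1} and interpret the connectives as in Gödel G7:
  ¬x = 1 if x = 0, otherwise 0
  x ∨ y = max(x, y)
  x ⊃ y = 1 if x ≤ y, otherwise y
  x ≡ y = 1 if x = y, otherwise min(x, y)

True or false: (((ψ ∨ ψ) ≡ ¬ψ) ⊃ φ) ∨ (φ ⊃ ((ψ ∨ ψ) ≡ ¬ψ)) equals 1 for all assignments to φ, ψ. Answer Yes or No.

At φ = 1, ψ = 1/3, for instance:
ψ ∨ ψ = 1/3 ∨ 1/3 = 1/3
¬ψ = ¬1/3 = 0
(ψ ∨ ψ) ≡ ¬ψ = 1/3 ≡ 0 = 0
((ψ ∨ ψ) ≡ ¬ψ) ⊃ φ = 0 ⊃ 1 = 1
φ ⊃ ((ψ ∨ ψ) ≡ ¬ψ) = 1 ⊃ 0 = 0
(((ψ ∨ ψ) ≡ ¬ψ) ⊃ φ) ∨ (φ ⊃ ((ψ ∨ ψ) ≡ ¬ψ)) = 1 ∨ 0 = 1
and checking the remaining 48 assignments likewise gives ≥ 1 in every case.

Yes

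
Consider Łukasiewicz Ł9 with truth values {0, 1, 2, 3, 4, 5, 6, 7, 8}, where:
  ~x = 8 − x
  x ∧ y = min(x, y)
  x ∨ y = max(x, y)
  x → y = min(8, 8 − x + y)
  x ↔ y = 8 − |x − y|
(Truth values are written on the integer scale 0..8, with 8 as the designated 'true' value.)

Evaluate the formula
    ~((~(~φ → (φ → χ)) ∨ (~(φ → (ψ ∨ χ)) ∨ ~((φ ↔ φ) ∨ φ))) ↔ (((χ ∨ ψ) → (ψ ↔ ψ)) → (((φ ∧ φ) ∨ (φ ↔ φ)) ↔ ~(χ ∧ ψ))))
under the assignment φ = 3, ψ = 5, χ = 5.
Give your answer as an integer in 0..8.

~φ = ~3 = 5
φ → χ = 3 → 5 = 8
~φ → (φ → χ) = 5 → 8 = 8
~(~φ → (φ → χ)) = ~8 = 0
ψ ∨ χ = 5 ∨ 5 = 5
φ → (ψ ∨ χ) = 3 → 5 = 8
~(φ → (ψ ∨ χ)) = ~8 = 0
φ ↔ φ = 3 ↔ 3 = 8
(φ ↔ φ) ∨ φ = 8 ∨ 3 = 8
~((φ ↔ φ) ∨ φ) = ~8 = 0
~(φ → (ψ ∨ χ)) ∨ ~((φ ↔ φ) ∨ φ) = 0 ∨ 0 = 0
~(~φ → (φ → χ)) ∨ (~(φ → (ψ ∨ χ)) ∨ ~((φ ↔ φ) ∨ φ)) = 0 ∨ 0 = 0
χ ∨ ψ = 5 ∨ 5 = 5
ψ ↔ ψ = 5 ↔ 5 = 8
(χ ∨ ψ) → (ψ ↔ ψ) = 5 → 8 = 8
φ ∧ φ = 3 ∧ 3 = 3
φ ↔ φ = 3 ↔ 3 = 8
(φ ∧ φ) ∨ (φ ↔ φ) = 3 ∨ 8 = 8
χ ∧ ψ = 5 ∧ 5 = 5
~(χ ∧ ψ) = ~5 = 3
((φ ∧ φ) ∨ (φ ↔ φ)) ↔ ~(χ ∧ ψ) = 8 ↔ 3 = 3
((χ ∨ ψ) → (ψ ↔ ψ)) → (((φ ∧ φ) ∨ (φ ↔ φ)) ↔ ~(χ ∧ ψ)) = 8 → 3 = 3
(~(~φ → (φ → χ)) ∨ (~(φ → (ψ ∨ χ)) ∨ ~((φ ↔ φ) ∨ φ))) ↔ (((χ ∨ ψ) → (ψ ↔ ψ)) → (((φ ∧ φ) ∨ (φ ↔ φ)) ↔ ~(χ ∧ ψ))) = 0 ↔ 3 = 5
~((~(~φ → (φ → χ)) ∨ (~(φ → (ψ ∨ χ)) ∨ ~((φ ↔ φ) ∨ φ))) ↔ (((χ ∨ ψ) → (ψ ↔ ψ)) → (((φ ∧ φ) ∨ (φ ↔ φ)) ↔ ~(χ ∧ ψ)))) = ~5 = 3

3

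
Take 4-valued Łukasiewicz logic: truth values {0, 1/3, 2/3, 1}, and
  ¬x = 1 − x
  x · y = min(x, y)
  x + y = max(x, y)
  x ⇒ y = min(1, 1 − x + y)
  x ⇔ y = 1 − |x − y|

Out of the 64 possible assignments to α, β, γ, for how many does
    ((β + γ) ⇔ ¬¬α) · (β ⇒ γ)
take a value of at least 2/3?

value 1: 10 assignments (counts)
value 2/3: 23 assignments (counts)
value 1/3: 20 assignments
value 0: 11 assignments
So 33 of the 64 assignments meet the threshold.

33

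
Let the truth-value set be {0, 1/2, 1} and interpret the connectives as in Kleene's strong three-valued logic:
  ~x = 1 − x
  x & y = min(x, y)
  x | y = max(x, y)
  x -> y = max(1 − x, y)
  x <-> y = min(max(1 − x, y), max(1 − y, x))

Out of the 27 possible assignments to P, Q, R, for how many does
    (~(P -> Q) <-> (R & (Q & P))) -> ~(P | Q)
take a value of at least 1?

7

value 1: 7 assignments (counts)
value 1/2: 15 assignments
value 0: 5 assignments
So 7 of the 27 assignments meet the threshold.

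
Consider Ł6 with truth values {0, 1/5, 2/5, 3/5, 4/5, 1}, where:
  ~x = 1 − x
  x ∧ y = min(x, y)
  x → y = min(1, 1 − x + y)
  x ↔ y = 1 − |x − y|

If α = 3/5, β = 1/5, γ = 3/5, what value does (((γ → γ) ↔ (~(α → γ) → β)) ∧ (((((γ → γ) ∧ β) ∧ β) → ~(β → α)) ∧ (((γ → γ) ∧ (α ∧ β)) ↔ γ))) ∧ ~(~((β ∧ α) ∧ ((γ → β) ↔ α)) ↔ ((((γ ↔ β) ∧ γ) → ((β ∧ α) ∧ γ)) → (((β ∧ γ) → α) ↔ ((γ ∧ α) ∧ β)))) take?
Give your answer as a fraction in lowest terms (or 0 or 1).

γ → γ = 3/5 → 3/5 = 1
α → γ = 3/5 → 3/5 = 1
~(α → γ) = ~1 = 0
~(α → γ) → β = 0 → 1/5 = 1
(γ → γ) ↔ (~(α → γ) → β) = 1 ↔ 1 = 1
γ → γ = 3/5 → 3/5 = 1
(γ → γ) ∧ β = 1 ∧ 1/5 = 1/5
((γ → γ) ∧ β) ∧ β = 1/5 ∧ 1/5 = 1/5
β → α = 1/5 → 3/5 = 1
~(β → α) = ~1 = 0
(((γ → γ) ∧ β) ∧ β) → ~(β → α) = 1/5 → 0 = 4/5
γ → γ = 3/5 → 3/5 = 1
α ∧ β = 3/5 ∧ 1/5 = 1/5
(γ → γ) ∧ (α ∧ β) = 1 ∧ 1/5 = 1/5
((γ → γ) ∧ (α ∧ β)) ↔ γ = 1/5 ↔ 3/5 = 3/5
((((γ → γ) ∧ β) ∧ β) → ~(β → α)) ∧ (((γ → γ) ∧ (α ∧ β)) ↔ γ) = 4/5 ∧ 3/5 = 3/5
((γ → γ) ↔ (~(α → γ) → β)) ∧ (((((γ → γ) ∧ β) ∧ β) → ~(β → α)) ∧ (((γ → γ) ∧ (α ∧ β)) ↔ γ)) = 1 ∧ 3/5 = 3/5
β ∧ α = 1/5 ∧ 3/5 = 1/5
γ → β = 3/5 → 1/5 = 3/5
(γ → β) ↔ α = 3/5 ↔ 3/5 = 1
(β ∧ α) ∧ ((γ → β) ↔ α) = 1/5 ∧ 1 = 1/5
~((β ∧ α) ∧ ((γ → β) ↔ α)) = ~1/5 = 4/5
γ ↔ β = 3/5 ↔ 1/5 = 3/5
(γ ↔ β) ∧ γ = 3/5 ∧ 3/5 = 3/5
β ∧ α = 1/5 ∧ 3/5 = 1/5
(β ∧ α) ∧ γ = 1/5 ∧ 3/5 = 1/5
((γ ↔ β) ∧ γ) → ((β ∧ α) ∧ γ) = 3/5 → 1/5 = 3/5
β ∧ γ = 1/5 ∧ 3/5 = 1/5
(β ∧ γ) → α = 1/5 → 3/5 = 1
γ ∧ α = 3/5 ∧ 3/5 = 3/5
(γ ∧ α) ∧ β = 3/5 ∧ 1/5 = 1/5
((β ∧ γ) → α) ↔ ((γ ∧ α) ∧ β) = 1 ↔ 1/5 = 1/5
(((γ ↔ β) ∧ γ) → ((β ∧ α) ∧ γ)) → (((β ∧ γ) → α) ↔ ((γ ∧ α) ∧ β)) = 3/5 → 1/5 = 3/5
~((β ∧ α) ∧ ((γ → β) ↔ α)) ↔ ((((γ ↔ β) ∧ γ) → ((β ∧ α) ∧ γ)) → (((β ∧ γ) → α) ↔ ((γ ∧ α) ∧ β))) = 4/5 ↔ 3/5 = 4/5
~(~((β ∧ α) ∧ ((γ → β) ↔ α)) ↔ ((((γ ↔ β) ∧ γ) → ((β ∧ α) ∧ γ)) → (((β ∧ γ) → α) ↔ ((γ ∧ α) ∧ β)))) = ~4/5 = 1/5
(((γ → γ) ↔ (~(α → γ) → β)) ∧ (((((γ → γ) ∧ β) ∧ β) → ~(β → α)) ∧ (((γ → γ) ∧ (α ∧ β)) ↔ γ))) ∧ ~(~((β ∧ α) ∧ ((γ → β) ↔ α)) ↔ ((((γ ↔ β) ∧ γ) → ((β ∧ α) ∧ γ)) → (((β ∧ γ) → α) ↔ ((γ ∧ α) ∧ β)))) = 3/5 ∧ 1/5 = 1/5

1/5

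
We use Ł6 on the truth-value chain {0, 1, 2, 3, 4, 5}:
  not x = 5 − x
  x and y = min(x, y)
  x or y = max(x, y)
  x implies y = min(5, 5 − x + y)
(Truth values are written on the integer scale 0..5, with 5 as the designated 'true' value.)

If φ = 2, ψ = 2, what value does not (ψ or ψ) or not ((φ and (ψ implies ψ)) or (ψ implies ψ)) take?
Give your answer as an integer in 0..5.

3

ψ or ψ = 2 or 2 = 2
not (ψ or ψ) = not 2 = 3
ψ implies ψ = 2 implies 2 = 5
φ and (ψ implies ψ) = 2 and 5 = 2
ψ implies ψ = 2 implies 2 = 5
(φ and (ψ implies ψ)) or (ψ implies ψ) = 2 or 5 = 5
not ((φ and (ψ implies ψ)) or (ψ implies ψ)) = not 5 = 0
not (ψ or ψ) or not ((φ and (ψ implies ψ)) or (ψ implies ψ)) = 3 or 0 = 3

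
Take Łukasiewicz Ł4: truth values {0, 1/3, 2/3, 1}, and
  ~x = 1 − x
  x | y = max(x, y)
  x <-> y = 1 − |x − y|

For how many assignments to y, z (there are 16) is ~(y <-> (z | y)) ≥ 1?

1

y = 0, z = 0 ↦ 0  <
y = 0, z = 1/3 ↦ 1/3  <
y = 0, z = 2/3 ↦ 2/3  <
y = 0, z = 1 ↦ 1  ≥
y = 1/3, z = 0 ↦ 0  <
y = 1/3, z = 1/3 ↦ 0  <
y = 1/3, z = 2/3 ↦ 1/3  <
y = 1/3, z = 1 ↦ 2/3  <
y = 2/3, z = 0 ↦ 0  <
y = 2/3, z = 1/3 ↦ 0  <
y = 2/3, z = 2/3 ↦ 0  <
y = 2/3, z = 1 ↦ 1/3  <
y = 1, z = 0 ↦ 0  <
y = 1, z = 1/3 ↦ 0  <
y = 1, z = 2/3 ↦ 0  <
y = 1, z = 1 ↦ 0  <
So 1 of the 16 assignments meets the threshold.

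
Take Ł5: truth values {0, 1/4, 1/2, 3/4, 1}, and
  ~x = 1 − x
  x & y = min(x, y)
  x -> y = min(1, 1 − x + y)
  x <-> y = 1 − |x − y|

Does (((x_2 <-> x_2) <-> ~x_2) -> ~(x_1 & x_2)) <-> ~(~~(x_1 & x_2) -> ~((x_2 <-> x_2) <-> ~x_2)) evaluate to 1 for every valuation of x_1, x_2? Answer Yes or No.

Counterexample: take x_1 = 0, x_2 = 0.
x_2 <-> x_2 = 0 <-> 0 = 1
~x_2 = ~0 = 1
(x_2 <-> x_2) <-> ~x_2 = 1 <-> 1 = 1
x_1 & x_2 = 0 & 0 = 0
~(x_1 & x_2) = ~0 = 1
((x_2 <-> x_2) <-> ~x_2) -> ~(x_1 & x_2) = 1 -> 1 = 1
~~(x_1 & x_2) = ~1 = 0
~((x_2 <-> x_2) <-> ~x_2) = ~1 = 0
~~(x_1 & x_2) -> ~((x_2 <-> x_2) <-> ~x_2) = 0 -> 0 = 1
~(~~(x_1 & x_2) -> ~((x_2 <-> x_2) <-> ~x_2)) = ~1 = 0
(((x_2 <-> x_2) <-> ~x_2) -> ~(x_1 & x_2)) <-> ~(~~(x_1 & x_2) -> ~((x_2 <-> x_2) <-> ~x_2)) = 1 <-> 0 = 0
This gives 0 ≠ 1.

No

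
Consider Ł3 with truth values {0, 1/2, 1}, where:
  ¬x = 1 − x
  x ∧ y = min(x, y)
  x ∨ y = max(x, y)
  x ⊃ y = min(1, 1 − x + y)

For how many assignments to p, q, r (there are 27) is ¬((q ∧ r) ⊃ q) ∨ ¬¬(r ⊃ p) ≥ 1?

18

value 1: 18 assignments (counts)
value 1/2: 6 assignments
value 0: 3 assignments
So 18 of the 27 assignments meet the threshold.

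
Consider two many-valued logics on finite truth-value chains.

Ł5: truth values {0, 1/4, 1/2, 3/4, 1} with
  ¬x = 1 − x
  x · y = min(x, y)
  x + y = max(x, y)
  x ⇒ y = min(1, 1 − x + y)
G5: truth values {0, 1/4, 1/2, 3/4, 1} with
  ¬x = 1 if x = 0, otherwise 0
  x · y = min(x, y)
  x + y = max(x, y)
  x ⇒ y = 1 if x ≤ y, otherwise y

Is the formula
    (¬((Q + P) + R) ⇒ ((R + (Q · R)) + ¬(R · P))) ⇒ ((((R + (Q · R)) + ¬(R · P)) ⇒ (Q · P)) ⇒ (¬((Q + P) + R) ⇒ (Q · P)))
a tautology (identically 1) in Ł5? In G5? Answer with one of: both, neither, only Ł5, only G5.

both

In Ł5: every assignment gives 1 — tautology.
In G5: every assignment gives 1 — tautology.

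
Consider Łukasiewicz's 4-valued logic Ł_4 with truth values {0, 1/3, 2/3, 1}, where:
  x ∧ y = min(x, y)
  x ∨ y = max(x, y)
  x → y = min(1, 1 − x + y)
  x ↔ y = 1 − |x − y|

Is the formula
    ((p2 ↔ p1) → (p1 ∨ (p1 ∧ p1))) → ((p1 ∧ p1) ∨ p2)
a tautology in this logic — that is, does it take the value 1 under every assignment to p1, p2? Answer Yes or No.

No

Counterexample: take p1 = 1/3, p2 = 0.
p2 ↔ p1 = 0 ↔ 1/3 = 2/3
p1 ∧ p1 = 1/3 ∧ 1/3 = 1/3
p1 ∨ (p1 ∧ p1) = 1/3 ∨ 1/3 = 1/3
(p2 ↔ p1) → (p1 ∨ (p1 ∧ p1)) = 2/3 → 1/3 = 2/3
p1 ∧ p1 = 1/3 ∧ 1/3 = 1/3
(p1 ∧ p1) ∨ p2 = 1/3 ∨ 0 = 1/3
((p2 ↔ p1) → (p1 ∨ (p1 ∧ p1))) → ((p1 ∧ p1) ∨ p2) = 2/3 → 1/3 = 2/3
This gives 2/3 ≠ 1.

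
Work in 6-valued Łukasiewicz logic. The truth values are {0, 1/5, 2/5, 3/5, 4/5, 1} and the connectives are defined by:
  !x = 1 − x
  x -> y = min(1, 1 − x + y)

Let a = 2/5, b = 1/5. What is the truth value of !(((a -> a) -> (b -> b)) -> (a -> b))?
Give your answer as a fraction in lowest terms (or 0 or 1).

1/5

a -> a = 2/5 -> 2/5 = 1
b -> b = 1/5 -> 1/5 = 1
(a -> a) -> (b -> b) = 1 -> 1 = 1
a -> b = 2/5 -> 1/5 = 4/5
((a -> a) -> (b -> b)) -> (a -> b) = 1 -> 4/5 = 4/5
!(((a -> a) -> (b -> b)) -> (a -> b)) = !4/5 = 1/5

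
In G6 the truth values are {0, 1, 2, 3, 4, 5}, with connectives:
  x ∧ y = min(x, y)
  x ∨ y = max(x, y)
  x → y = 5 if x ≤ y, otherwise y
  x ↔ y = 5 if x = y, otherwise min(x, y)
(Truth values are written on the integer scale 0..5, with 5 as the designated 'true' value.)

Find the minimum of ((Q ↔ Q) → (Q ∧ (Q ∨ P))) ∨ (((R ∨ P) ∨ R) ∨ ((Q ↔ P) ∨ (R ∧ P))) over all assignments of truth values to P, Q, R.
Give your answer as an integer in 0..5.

1

Take P = 0, Q = 1, R = 0:
Q ↔ Q = 1 ↔ 1 = 5
Q ∨ P = 1 ∨ 0 = 1
Q ∧ (Q ∨ P) = 1 ∧ 1 = 1
(Q ↔ Q) → (Q ∧ (Q ∨ P)) = 5 → 1 = 1
R ∨ P = 0 ∨ 0 = 0
(R ∨ P) ∨ R = 0 ∨ 0 = 0
Q ↔ P = 1 ↔ 0 = 0
R ∧ P = 0 ∧ 0 = 0
(Q ↔ P) ∨ (R ∧ P) = 0 ∨ 0 = 0
((R ∨ P) ∨ R) ∨ ((Q ↔ P) ∨ (R ∧ P)) = 0 ∨ 0 = 0
((Q ↔ Q) → (Q ∧ (Q ∨ P))) ∨ (((R ∨ P) ∨ R) ∨ ((Q ↔ P) ∨ (R ∧ P))) = 1 ∨ 0 = 1
No assignment yields a value below 1, so this is the minimum.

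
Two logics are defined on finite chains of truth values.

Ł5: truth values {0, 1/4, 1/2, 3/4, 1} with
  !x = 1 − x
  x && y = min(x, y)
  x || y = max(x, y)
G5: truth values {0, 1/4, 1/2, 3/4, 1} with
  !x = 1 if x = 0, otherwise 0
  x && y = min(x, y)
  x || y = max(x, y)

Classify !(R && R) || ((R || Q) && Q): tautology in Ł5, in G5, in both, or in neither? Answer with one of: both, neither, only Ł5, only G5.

In Ł5: at Q = 0, R = 1/4 the value is 3/4 — not a tautology.
In G5: at Q = 0, R = 1/4 the value is 0 — not a tautology.

neither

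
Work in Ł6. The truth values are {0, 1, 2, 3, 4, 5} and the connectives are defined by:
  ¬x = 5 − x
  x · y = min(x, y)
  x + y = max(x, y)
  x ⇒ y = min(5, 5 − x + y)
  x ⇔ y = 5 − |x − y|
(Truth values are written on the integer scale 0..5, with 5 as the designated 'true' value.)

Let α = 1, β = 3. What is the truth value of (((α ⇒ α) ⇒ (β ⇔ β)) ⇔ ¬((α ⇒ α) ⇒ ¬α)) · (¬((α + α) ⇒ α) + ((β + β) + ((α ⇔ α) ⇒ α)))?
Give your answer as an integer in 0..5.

1

α ⇒ α = 1 ⇒ 1 = 5
β ⇔ β = 3 ⇔ 3 = 5
(α ⇒ α) ⇒ (β ⇔ β) = 5 ⇒ 5 = 5
α ⇒ α = 1 ⇒ 1 = 5
¬α = ¬1 = 4
(α ⇒ α) ⇒ ¬α = 5 ⇒ 4 = 4
¬((α ⇒ α) ⇒ ¬α) = ¬4 = 1
((α ⇒ α) ⇒ (β ⇔ β)) ⇔ ¬((α ⇒ α) ⇒ ¬α) = 5 ⇔ 1 = 1
α + α = 1 + 1 = 1
(α + α) ⇒ α = 1 ⇒ 1 = 5
¬((α + α) ⇒ α) = ¬5 = 0
β + β = 3 + 3 = 3
α ⇔ α = 1 ⇔ 1 = 5
(α ⇔ α) ⇒ α = 5 ⇒ 1 = 1
(β + β) + ((α ⇔ α) ⇒ α) = 3 + 1 = 3
¬((α + α) ⇒ α) + ((β + β) + ((α ⇔ α) ⇒ α)) = 0 + 3 = 3
(((α ⇒ α) ⇒ (β ⇔ β)) ⇔ ¬((α ⇒ α) ⇒ ¬α)) · (¬((α + α) ⇒ α) + ((β + β) + ((α ⇔ α) ⇒ α))) = 1 · 3 = 1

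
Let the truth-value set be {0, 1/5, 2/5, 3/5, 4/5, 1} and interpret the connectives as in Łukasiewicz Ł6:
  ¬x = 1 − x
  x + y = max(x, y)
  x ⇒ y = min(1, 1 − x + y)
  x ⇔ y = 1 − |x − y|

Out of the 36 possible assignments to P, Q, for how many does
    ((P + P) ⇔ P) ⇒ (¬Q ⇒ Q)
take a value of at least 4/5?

24

value 1: 18 assignments (counts)
value 4/5: 6 assignments (counts)
value 2/5: 6 assignments
value 0: 6 assignments
So 24 of the 36 assignments meet the threshold.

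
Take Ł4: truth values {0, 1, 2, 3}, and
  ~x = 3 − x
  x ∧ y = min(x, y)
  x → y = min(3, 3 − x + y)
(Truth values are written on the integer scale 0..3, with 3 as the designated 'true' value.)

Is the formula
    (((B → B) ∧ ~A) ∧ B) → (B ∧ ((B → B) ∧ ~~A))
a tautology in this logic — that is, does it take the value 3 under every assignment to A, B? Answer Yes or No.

Counterexample: take A = 0, B = 1.
B → B = 1 → 1 = 3
~A = ~0 = 3
(B → B) ∧ ~A = 3 ∧ 3 = 3
((B → B) ∧ ~A) ∧ B = 3 ∧ 1 = 1
B → B = 1 → 1 = 3
~A = ~0 = 3
~~A = ~3 = 0
(B → B) ∧ ~~A = 3 ∧ 0 = 0
B ∧ ((B → B) ∧ ~~A) = 1 ∧ 0 = 0
(((B → B) ∧ ~A) ∧ B) → (B ∧ ((B → B) ∧ ~~A)) = 1 → 0 = 2
This gives 2 ≠ 3.

No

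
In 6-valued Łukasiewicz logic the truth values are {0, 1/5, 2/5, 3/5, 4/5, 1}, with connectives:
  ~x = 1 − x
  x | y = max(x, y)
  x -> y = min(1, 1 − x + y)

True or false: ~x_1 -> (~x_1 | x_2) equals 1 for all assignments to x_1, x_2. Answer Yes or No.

At x_1 = 1/5, x_2 = 2/5, for instance:
~x_1 = ~1/5 = 4/5
~x_1 | x_2 = 4/5 | 2/5 = 4/5
~x_1 -> (~x_1 | x_2) = 4/5 -> 4/5 = 1
and checking the remaining 35 assignments likewise gives ≥ 1 in every case.

Yes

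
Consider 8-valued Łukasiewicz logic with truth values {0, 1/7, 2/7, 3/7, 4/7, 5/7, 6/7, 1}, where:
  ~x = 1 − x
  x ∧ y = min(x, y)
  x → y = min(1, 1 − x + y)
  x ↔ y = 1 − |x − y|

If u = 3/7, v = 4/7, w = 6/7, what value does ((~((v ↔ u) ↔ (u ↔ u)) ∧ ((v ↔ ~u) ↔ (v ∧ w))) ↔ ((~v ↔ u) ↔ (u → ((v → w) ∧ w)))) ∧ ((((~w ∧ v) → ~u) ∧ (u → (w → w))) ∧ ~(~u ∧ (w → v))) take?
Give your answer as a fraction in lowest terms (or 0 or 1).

1/7

v ↔ u = 4/7 ↔ 3/7 = 6/7
u ↔ u = 3/7 ↔ 3/7 = 1
(v ↔ u) ↔ (u ↔ u) = 6/7 ↔ 1 = 6/7
~((v ↔ u) ↔ (u ↔ u)) = ~6/7 = 1/7
~u = ~3/7 = 4/7
v ↔ ~u = 4/7 ↔ 4/7 = 1
v ∧ w = 4/7 ∧ 6/7 = 4/7
(v ↔ ~u) ↔ (v ∧ w) = 1 ↔ 4/7 = 4/7
~((v ↔ u) ↔ (u ↔ u)) ∧ ((v ↔ ~u) ↔ (v ∧ w)) = 1/7 ∧ 4/7 = 1/7
~v = ~4/7 = 3/7
~v ↔ u = 3/7 ↔ 3/7 = 1
v → w = 4/7 → 6/7 = 1
(v → w) ∧ w = 1 ∧ 6/7 = 6/7
u → ((v → w) ∧ w) = 3/7 → 6/7 = 1
(~v ↔ u) ↔ (u → ((v → w) ∧ w)) = 1 ↔ 1 = 1
(~((v ↔ u) ↔ (u ↔ u)) ∧ ((v ↔ ~u) ↔ (v ∧ w))) ↔ ((~v ↔ u) ↔ (u → ((v → w) ∧ w))) = 1/7 ↔ 1 = 1/7
~w = ~6/7 = 1/7
~w ∧ v = 1/7 ∧ 4/7 = 1/7
~u = ~3/7 = 4/7
(~w ∧ v) → ~u = 1/7 → 4/7 = 1
w → w = 6/7 → 6/7 = 1
u → (w → w) = 3/7 → 1 = 1
((~w ∧ v) → ~u) ∧ (u → (w → w)) = 1 ∧ 1 = 1
~u = ~3/7 = 4/7
w → v = 6/7 → 4/7 = 5/7
~u ∧ (w → v) = 4/7 ∧ 5/7 = 4/7
~(~u ∧ (w → v)) = ~4/7 = 3/7
(((~w ∧ v) → ~u) ∧ (u → (w → w))) ∧ ~(~u ∧ (w → v)) = 1 ∧ 3/7 = 3/7
((~((v ↔ u) ↔ (u ↔ u)) ∧ ((v ↔ ~u) ↔ (v ∧ w))) ↔ ((~v ↔ u) ↔ (u → ((v → w) ∧ w)))) ∧ ((((~w ∧ v) → ~u) ∧ (u → (w → w))) ∧ ~(~u ∧ (w → v))) = 1/7 ∧ 3/7 = 1/7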